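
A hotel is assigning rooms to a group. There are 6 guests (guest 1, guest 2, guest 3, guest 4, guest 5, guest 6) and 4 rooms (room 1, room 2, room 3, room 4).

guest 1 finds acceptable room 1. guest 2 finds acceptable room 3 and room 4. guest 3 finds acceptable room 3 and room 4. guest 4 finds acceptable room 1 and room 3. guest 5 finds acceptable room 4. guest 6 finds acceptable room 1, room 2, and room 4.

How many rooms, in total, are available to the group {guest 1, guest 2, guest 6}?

The union of neighbours of {guest 1, guest 2, guest 6} is {room 1, room 2, room 3, room 4}, which has 4 elements.
Since |N(S)| = 4 ≥ |S| = 3, Hall's condition holds for this subset.

4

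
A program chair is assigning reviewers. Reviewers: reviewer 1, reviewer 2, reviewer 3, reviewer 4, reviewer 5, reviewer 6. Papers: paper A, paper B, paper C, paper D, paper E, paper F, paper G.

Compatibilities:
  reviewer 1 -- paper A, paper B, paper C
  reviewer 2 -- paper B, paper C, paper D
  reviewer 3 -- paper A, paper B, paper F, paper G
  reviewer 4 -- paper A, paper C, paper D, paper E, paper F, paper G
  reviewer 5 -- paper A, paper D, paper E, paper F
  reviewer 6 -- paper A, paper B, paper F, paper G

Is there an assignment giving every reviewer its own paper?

Yes

For example, pair reviewer 1–paper C, reviewer 2–paper D, reviewer 3–paper A, reviewer 4–paper G, reviewer 5–paper F, reviewer 6–paper B.
All 6 reviewers are covered.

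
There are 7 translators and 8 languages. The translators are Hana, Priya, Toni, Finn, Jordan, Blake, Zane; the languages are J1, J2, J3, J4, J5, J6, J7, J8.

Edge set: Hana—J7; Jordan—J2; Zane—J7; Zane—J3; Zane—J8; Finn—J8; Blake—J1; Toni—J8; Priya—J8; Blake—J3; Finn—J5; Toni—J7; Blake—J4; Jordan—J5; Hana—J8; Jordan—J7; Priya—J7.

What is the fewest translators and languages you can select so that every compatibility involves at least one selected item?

A maximum matching has 6 edges (e.g. Hana–J8, Priya–J7, Finn–J5, Jordan–J2, Blake–J1, Zane–J3).
By König's theorem the minimum vertex cover has the same size. One such cover is {Finn, Jordan, Blake, Zane, J7, J8}.

6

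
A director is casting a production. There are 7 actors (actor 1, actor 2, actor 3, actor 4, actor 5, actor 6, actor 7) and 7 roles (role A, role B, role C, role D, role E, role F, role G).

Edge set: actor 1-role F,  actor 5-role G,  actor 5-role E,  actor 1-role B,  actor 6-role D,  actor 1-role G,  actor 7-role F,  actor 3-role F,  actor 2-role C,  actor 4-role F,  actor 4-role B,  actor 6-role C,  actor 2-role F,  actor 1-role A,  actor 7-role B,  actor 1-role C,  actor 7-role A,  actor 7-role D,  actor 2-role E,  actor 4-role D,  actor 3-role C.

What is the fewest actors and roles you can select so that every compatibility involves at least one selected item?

A maximum matching has 7 edges (e.g. actor 1–role A, actor 2–role E, actor 3–role C, actor 4–role F, actor 5–role G, actor 6–role D, actor 7–role B).
By König's theorem the minimum vertex cover has the same size. One such cover is {actor 1, actor 2, actor 3, actor 4, actor 5, actor 6, actor 7}.

7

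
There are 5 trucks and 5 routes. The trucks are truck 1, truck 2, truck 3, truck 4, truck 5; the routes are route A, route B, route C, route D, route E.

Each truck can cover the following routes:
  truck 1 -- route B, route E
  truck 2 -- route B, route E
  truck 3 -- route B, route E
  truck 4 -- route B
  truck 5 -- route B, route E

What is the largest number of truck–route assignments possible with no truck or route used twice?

2

A valid assignment of size 2: truck 1-route B, truck 2-route E.
The set {truck 1, truck 2, truck 3, truck 4, truck 5} has only 2 neighbours ({route B, route E}), so by Hall's theorem at most 2 of the 5 trucks can be matched.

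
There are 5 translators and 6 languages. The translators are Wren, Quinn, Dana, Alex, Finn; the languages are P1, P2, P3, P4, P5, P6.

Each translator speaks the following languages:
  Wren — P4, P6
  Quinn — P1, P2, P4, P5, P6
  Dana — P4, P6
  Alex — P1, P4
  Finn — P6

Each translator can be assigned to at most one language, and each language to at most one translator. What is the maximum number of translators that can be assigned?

4

One maximum matching: Wren–P4, Quinn–P2, Dana–P6, Alex–P1.
The set {Wren, Dana, Finn} has only 2 neighbours ({P4, P6}), so by Hall's theorem at most 4 of the 5 translators can be matched.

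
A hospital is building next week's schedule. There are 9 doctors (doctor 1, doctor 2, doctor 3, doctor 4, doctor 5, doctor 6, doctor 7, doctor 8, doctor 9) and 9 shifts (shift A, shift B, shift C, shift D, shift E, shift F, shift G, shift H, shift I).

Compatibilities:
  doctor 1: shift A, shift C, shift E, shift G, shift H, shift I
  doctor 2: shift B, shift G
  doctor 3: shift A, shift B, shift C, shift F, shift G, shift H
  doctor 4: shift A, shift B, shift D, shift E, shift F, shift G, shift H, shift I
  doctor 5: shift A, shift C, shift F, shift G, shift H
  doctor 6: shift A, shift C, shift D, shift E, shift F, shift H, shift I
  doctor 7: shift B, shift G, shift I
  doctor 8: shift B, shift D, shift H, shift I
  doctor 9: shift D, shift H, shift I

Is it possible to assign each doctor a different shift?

Yes

For example, pair doctor 1→shift C, doctor 2→shift B, doctor 3→shift A, doctor 4→shift D, doctor 5→shift F, doctor 6→shift E, doctor 7→shift G, doctor 8→shift I, doctor 9→shift H.
Every doctor is matched, so this is a perfect matching.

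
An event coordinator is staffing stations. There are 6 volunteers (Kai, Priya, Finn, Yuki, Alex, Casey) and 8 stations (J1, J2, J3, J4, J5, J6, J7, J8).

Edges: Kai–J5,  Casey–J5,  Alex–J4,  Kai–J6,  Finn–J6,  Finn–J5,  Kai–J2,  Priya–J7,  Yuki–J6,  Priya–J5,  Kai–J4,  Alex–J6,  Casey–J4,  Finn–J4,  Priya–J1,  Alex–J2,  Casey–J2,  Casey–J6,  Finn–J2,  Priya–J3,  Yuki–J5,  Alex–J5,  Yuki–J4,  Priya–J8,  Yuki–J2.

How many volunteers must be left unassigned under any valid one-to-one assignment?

1

For example, pair Kai→J4, Priya→J7, Finn→J2, Yuki→J5, Alex→J6.
The set {Kai, Finn, Yuki, Alex, Casey} has only 4 neighbours ({J2, J4, J5, J6}), so by Hall's theorem at most 5 of the 6 volunteers can be matched.
That matches 5 of the 6, leaving 1 unmatched; no matching can do better.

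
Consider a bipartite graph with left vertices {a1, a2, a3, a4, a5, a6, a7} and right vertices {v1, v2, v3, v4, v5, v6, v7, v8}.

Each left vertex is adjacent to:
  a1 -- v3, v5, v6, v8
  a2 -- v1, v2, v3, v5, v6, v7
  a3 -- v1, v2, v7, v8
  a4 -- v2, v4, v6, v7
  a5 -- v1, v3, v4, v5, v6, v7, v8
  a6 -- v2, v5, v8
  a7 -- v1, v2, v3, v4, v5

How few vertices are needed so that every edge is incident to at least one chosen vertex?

{a1, a2, a3, a4, a5, a6, a7} is a vertex cover of size 7: every edge has an endpoint in this set.
No smaller cover exists because a1–v5, a2–v2, a3–v1, a4–v7, a5–v6, a6–v8, a7–v3 is a matching of size 7, and a cover must include an endpoint of each of these disjoint edges (König's theorem).

7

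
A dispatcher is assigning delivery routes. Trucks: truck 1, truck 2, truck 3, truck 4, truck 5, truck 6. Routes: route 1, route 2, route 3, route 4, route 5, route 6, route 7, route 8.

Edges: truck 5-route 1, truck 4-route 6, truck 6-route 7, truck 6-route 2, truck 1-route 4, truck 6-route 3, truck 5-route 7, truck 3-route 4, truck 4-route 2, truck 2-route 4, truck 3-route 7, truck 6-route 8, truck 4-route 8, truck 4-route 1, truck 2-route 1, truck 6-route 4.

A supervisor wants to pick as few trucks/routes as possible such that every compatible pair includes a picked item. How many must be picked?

{truck 4, truck 6, route 1, route 4, route 7} is a vertex cover of size 5: every edge has an endpoint in this set.
No smaller cover exists because truck 1–route 4, truck 2–route 1, truck 3–route 7, truck 4–route 2, truck 6–route 3 is a matching of size 5, and a cover must include an endpoint of each of these disjoint edges (König's theorem).

5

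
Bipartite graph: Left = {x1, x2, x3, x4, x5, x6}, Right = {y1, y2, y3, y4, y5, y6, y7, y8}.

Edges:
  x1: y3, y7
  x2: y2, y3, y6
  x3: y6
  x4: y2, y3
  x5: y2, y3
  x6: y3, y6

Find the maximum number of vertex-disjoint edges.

For example, pair x1-y7, x2-y2, x3-y6, x4-y3.
The set {x2, x3, x4, x5, x6} has only 3 neighbours ({y2, y3, y6}), so by Hall's theorem at most 4 of the 6 left vertices can be matched.

4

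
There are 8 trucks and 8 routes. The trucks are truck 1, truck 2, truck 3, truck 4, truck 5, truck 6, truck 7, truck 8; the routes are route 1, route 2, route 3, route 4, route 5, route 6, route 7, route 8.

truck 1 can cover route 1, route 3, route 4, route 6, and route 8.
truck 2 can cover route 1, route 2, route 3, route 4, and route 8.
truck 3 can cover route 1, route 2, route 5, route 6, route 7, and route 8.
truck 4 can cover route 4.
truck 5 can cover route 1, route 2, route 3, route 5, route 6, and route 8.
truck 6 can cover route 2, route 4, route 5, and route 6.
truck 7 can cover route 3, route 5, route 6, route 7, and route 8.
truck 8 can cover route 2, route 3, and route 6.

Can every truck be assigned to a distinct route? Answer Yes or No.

Yes

A valid assignment of size 8: truck 1-route 1, truck 2-route 3, truck 3-route 7, truck 4-route 4, truck 5-route 6, truck 6-route 5, truck 7-route 8, truck 8-route 2.
Every truck is matched, so this is a perfect matching.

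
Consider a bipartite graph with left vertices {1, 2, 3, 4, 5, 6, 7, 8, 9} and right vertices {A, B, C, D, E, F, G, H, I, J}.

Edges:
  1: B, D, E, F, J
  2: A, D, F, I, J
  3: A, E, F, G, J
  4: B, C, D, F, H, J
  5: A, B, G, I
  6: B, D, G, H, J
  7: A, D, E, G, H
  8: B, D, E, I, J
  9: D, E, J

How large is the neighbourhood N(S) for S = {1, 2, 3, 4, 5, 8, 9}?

The union of neighbours of {1, 2, 3, 4, 5, 8, 9} is {A, B, C, D, E, F, G, H, I, J}, which has 10 elements.
Since |N(S)| = 10 ≥ |S| = 7, Hall's condition holds for this subset.

10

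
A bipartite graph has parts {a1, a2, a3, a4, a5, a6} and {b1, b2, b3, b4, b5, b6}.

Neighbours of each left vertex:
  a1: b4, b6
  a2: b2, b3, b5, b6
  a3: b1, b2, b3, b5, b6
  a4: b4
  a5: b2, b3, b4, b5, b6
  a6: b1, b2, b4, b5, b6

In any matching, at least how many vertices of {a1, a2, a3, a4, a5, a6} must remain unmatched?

0

A valid assignment of size 6: a1-b6, a2-b3, a3-b5, a4-b4, a5-b2, a6-b1.
This saturates every left vertex, so 6 is the maximum.
That matches 6 of the 6, leaving 0 unmatched; no matching can do better.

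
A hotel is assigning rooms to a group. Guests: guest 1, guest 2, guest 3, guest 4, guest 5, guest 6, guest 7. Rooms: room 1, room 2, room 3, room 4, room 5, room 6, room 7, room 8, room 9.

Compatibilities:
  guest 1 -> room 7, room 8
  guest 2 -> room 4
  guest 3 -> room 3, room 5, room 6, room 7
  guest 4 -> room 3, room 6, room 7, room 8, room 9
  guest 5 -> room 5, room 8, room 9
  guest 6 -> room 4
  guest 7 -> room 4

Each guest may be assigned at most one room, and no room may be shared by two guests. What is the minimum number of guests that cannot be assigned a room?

A valid assignment of size 5: guest 1-room 7, guest 2-room 4, guest 3-room 3, guest 4-room 9, guest 5-room 8.
The set {guest 2, guest 6, guest 7} has only 1 neighbour ({room 4}), so by Hall's theorem at most 5 of the 7 guests can be matched.
That matches 5 of the 7, leaving 2 unmatched; no matching can do better.

2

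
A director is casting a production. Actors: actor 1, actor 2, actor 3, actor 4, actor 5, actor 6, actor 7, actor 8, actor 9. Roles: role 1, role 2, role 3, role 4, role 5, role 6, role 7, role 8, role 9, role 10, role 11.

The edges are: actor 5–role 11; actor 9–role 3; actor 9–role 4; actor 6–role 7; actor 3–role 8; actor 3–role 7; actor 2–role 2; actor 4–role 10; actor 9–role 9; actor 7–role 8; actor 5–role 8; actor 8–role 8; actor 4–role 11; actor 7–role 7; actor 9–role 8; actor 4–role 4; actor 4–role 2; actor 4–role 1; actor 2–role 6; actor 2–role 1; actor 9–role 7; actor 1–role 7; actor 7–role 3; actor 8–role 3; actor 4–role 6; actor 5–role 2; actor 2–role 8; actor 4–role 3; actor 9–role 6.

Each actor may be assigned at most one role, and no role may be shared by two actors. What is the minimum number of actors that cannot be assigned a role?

2

One maximum matching: actor 1–role 7, actor 2–role 2, actor 3–role 8, actor 4–role 1, actor 5–role 11, actor 7–role 3, actor 9–role 9.
The set {actor 1, actor 3, actor 6, actor 7, actor 8} has only 3 neighbours ({role 3, role 7, role 8}), so by Hall's theorem at most 7 of the 9 actors can be matched.
That matches 7 of the 9, leaving 2 unmatched; no matching can do better.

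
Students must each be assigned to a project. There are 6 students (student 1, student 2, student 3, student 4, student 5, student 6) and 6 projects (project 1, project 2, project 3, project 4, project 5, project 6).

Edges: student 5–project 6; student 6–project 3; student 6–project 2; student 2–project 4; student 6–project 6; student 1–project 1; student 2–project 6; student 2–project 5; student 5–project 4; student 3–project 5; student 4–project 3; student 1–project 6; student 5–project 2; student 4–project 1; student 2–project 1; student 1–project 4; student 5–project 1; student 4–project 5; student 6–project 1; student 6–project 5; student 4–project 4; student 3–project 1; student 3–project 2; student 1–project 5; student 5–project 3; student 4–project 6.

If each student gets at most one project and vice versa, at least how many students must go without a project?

One maximum matching: student 1-project 4, student 2-project 5, student 3-project 1, student 4-project 6, student 5-project 2, student 6-project 3.
All 6 students are matched, so no larger matching exists.
That matches 6 of the 6, leaving 0 unmatched; no matching can do better.

0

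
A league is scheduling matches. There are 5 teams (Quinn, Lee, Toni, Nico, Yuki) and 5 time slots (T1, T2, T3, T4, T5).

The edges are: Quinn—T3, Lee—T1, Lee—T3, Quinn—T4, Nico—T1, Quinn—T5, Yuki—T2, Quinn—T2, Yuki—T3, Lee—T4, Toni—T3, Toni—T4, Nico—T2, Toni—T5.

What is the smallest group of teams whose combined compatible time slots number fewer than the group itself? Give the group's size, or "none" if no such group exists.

A matching saturating every team exists, for instance Quinn→T5, Lee→T4, Toni→T3, Nico→T1, Yuki→T2.
By Hall's marriage theorem, this means |N(S)| ≥ |S| for every subset S, so no violating subset exists.

none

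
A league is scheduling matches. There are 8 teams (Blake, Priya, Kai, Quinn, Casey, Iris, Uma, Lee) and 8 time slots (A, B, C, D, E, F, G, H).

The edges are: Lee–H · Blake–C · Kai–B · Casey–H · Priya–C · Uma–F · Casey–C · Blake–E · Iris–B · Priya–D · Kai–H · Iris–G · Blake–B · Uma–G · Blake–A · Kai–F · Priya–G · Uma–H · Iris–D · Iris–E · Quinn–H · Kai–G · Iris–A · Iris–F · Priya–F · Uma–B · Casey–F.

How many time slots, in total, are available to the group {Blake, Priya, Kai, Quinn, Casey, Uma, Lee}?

The union of neighbours of {Blake, Priya, Kai, Quinn, Casey, Uma, Lee} is {A, B, C, D, E, F, G, H}, which has 8 elements.
Since |N(S)| = 8 ≥ |S| = 7, Hall's condition holds for this subset.

8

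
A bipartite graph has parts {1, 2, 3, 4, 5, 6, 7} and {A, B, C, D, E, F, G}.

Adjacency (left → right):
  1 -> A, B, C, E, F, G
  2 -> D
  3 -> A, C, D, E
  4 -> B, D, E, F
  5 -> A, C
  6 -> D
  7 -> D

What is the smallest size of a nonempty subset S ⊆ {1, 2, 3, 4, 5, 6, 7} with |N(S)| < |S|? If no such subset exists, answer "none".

Take S = {2, 6}. Its neighbourhood is {D}, so |N(S)| = 1 < |S| = 2.
No single vertex violates Hall's condition since each has at least one neighbour, so 2 is the minimum.

2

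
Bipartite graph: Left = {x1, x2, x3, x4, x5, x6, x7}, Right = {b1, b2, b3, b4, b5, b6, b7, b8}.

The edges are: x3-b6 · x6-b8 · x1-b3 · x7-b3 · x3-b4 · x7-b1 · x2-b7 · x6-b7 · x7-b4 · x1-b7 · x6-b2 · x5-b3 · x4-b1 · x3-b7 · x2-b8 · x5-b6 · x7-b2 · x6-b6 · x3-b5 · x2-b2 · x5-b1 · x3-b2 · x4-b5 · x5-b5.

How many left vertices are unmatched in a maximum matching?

0

One maximum matching: x1–b7, x2–b8, x3–b4, x4–b1, x5–b5, x6–b6, x7–b3.
This saturates every left vertex, so 7 is the maximum.
That matches 7 of the 7, leaving 0 unmatched; no matching can do better.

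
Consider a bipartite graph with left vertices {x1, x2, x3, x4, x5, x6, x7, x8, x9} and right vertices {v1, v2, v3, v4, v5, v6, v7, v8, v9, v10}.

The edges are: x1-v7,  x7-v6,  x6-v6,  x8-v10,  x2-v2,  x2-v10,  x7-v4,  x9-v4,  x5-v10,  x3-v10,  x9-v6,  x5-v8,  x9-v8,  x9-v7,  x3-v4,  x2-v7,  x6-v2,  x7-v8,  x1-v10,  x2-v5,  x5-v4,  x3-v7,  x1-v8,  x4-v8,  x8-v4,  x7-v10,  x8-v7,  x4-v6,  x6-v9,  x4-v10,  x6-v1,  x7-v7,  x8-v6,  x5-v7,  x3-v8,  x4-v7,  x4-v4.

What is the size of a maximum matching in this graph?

7

For example, pair x1–v8, x2–v2, x3–v7, x4–v6, x5–v4, x6–v1, x7–v10.
The set {x1, x3, x4, x5, x7, x8, x9} has only 5 neighbours ({v10, v4, v6, v7, v8}), so by Hall's theorem at most 7 of the 9 left vertices can be matched.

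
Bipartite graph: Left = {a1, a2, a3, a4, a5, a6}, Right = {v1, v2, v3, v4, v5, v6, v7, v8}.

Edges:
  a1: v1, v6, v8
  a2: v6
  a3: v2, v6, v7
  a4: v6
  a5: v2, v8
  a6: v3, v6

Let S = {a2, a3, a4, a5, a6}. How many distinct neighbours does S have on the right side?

5

The union of neighbours of {a2, a3, a4, a5, a6} is {v2, v3, v6, v7, v8}, which has 5 elements.
Since |N(S)| = 5 ≥ |S| = 5, Hall's condition holds for this subset.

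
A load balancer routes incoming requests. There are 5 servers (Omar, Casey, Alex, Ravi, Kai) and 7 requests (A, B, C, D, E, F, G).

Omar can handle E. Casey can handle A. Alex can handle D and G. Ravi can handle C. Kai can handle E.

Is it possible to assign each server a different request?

No

The set {Omar, Kai} has only 1 neighbour ({E}), so by Hall's theorem at most 4 of the 5 servers can be matched.
Hence no matching covers every server.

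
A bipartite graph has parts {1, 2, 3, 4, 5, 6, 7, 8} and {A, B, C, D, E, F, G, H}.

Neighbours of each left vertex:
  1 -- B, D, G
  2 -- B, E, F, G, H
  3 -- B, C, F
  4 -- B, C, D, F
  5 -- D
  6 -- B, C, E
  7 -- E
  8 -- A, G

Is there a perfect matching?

Yes

A valid assignment of size 8: 1–G, 2–H, 3–C, 4–F, 5–D, 6–B, 7–E, 8–A.
All 8 left vertices are covered.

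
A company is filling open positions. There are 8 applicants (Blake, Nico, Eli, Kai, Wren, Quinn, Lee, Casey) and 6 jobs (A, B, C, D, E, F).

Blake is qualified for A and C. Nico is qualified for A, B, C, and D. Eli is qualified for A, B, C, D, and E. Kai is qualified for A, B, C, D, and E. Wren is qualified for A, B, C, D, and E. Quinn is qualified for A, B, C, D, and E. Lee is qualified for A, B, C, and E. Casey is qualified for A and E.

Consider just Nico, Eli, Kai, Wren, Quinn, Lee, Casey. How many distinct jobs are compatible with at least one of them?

5

The union of neighbours of {Nico, Eli, Kai, Wren, Quinn, Lee, Casey} is {A, B, C, D, E}, which has 5 elements.
Since |N(S)| = 5 < |S| = 7, Hall's condition fails for this subset.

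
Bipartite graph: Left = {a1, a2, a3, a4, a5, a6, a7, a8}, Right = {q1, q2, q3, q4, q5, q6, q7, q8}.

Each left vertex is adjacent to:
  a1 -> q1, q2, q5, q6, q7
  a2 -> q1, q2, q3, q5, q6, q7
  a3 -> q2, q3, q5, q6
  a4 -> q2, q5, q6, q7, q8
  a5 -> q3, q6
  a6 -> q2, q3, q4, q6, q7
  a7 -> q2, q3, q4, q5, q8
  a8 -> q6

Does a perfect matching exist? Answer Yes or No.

Yes

One maximum matching: a1→q2, a2→q1, a3→q5, a4→q7, a5→q3, a6→q4, a7→q8, a8→q6.
Every left vertex is matched, so this is a perfect matching.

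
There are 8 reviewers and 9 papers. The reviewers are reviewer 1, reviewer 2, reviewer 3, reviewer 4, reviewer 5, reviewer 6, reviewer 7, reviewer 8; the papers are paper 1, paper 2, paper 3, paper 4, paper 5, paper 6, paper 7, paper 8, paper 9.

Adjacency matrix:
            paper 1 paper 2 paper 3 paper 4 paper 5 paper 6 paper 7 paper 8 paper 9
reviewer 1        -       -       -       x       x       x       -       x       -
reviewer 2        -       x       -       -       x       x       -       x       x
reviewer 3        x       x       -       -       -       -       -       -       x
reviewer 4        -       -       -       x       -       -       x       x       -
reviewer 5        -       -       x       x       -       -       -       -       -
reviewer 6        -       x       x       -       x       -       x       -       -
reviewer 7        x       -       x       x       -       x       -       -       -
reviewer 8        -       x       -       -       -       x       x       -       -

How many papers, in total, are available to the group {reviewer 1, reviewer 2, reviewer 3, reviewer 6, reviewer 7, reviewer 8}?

The union of neighbours of {reviewer 1, reviewer 2, reviewer 3, reviewer 6, reviewer 7, reviewer 8} is {paper 1, paper 2, paper 3, paper 4, paper 5, paper 6, paper 7, paper 8, paper 9}, which has 9 elements.
Since |N(S)| = 9 ≥ |S| = 6, Hall's condition holds for this subset.

9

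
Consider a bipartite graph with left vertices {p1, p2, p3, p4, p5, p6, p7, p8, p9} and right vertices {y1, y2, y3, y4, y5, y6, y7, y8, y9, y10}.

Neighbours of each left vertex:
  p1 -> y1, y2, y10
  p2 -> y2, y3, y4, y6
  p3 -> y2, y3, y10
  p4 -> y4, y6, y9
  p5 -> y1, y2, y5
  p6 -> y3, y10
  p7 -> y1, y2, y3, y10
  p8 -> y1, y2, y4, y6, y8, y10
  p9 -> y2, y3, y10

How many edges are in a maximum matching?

A valid assignment of size 8: p1-y1, p2-y4, p3-y2, p4-y9, p5-y5, p6-y10, p7-y3, p8-y6.
The set {p1, p3, p6, p7, p9} has only 4 neighbours ({y1, y10, y2, y3}), so by Hall's theorem at most 8 of the 9 left vertices can be matched.

8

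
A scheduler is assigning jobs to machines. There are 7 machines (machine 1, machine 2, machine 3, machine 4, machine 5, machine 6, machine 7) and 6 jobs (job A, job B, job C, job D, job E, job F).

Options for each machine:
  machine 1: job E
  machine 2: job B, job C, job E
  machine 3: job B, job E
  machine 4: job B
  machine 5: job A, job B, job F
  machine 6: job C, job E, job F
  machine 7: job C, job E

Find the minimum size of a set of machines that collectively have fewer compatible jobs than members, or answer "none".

Take S = {machine 1, machine 3, machine 4}. Its neighbourhood is {job B, job E}, so |N(S)| = 2 < |S| = 3.
Every subset of size less than 3 has at least as many neighbours as members, so 3 is the minimum.

3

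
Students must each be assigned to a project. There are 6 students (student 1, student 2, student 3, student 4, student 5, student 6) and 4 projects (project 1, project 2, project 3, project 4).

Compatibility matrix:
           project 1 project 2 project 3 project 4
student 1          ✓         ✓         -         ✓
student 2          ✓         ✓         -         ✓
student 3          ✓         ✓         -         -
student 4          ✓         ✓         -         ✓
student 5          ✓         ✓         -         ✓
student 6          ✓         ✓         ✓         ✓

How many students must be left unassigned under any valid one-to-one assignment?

2

A valid assignment of size 4: student 1-project 4, student 2-project 2, student 3-project 1, student 6-project 3.
The set {student 1, student 2, student 3, student 4, student 5} has only 3 neighbours ({project 1, project 2, project 4}), so by Hall's theorem at most 4 of the 6 students can be matched.
That matches 4 of the 6, leaving 2 unmatched; no matching can do better.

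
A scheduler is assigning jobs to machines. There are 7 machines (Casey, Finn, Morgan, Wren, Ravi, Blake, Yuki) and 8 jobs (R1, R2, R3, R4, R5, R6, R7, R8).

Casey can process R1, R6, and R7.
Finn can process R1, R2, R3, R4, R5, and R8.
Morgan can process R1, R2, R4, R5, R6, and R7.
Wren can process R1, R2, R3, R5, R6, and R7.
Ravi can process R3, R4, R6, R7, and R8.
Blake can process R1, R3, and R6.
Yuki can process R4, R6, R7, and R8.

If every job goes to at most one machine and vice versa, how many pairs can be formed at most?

7

One maximum matching: Casey–R6, Finn–R2, Morgan–R5, Wren–R1, Ravi–R4, Blake–R3, Yuki–R7.
All 7 machines are matched, so no larger matching exists.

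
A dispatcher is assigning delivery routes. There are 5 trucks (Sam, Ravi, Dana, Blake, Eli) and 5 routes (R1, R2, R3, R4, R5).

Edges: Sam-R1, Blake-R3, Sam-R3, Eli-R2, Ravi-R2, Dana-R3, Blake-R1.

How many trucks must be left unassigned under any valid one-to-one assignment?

2

For example, pair Sam→R1, Ravi→R2, Dana→R3.
The set {Sam, Ravi, Dana, Blake, Eli} has only 3 neighbours ({R1, R2, R3}), so by Hall's theorem at most 3 of the 5 trucks can be matched.
That matches 3 of the 5, leaving 2 unmatched; no matching can do better.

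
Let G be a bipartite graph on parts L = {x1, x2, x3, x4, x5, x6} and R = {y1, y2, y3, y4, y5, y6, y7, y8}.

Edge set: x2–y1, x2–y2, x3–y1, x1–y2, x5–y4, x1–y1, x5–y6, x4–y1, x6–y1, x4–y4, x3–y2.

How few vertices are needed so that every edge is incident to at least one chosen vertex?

A maximum matching has 4 edges (e.g. x1–y2, x2–y1, x4–y4, x5–y6).
By König's theorem the minimum vertex cover has the same size. One such cover is {x4, x5, y1, y2}.

4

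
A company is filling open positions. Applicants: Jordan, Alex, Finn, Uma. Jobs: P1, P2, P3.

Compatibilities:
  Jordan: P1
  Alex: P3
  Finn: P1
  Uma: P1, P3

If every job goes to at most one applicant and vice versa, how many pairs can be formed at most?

2

One maximum matching: Jordan→P1, Alex→P3.
The set {Jordan, Alex, Finn, Uma} has only 2 neighbours ({P1, P3}), so by Hall's theorem at most 2 of the 4 applicants can be matched.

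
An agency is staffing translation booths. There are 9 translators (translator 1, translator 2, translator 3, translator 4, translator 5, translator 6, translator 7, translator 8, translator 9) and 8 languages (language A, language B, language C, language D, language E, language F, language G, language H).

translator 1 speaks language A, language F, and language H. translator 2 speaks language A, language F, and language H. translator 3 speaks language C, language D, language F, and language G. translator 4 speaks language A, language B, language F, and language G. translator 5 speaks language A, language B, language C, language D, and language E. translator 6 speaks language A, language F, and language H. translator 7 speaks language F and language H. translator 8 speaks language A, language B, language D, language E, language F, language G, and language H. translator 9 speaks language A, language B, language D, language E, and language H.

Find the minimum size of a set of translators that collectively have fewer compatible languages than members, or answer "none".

4

Take S = {translator 1, translator 2, translator 6, translator 7}. Its neighbourhood is {language A, language F, language H}, so |N(S)| = 3 < |S| = 4.
Every subset of size less than 4 has at least as many neighbours as members, so 4 is the minimum.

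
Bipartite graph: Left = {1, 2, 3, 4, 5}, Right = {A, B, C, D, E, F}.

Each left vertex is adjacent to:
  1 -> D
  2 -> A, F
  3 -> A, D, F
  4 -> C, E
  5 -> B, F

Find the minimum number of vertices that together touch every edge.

A maximum matching has 5 edges (e.g. 1–D, 2–A, 3–F, 4–E, 5–B).
By König's theorem the minimum vertex cover has the same size. One such cover is {1, 2, 3, 4, 5}.

5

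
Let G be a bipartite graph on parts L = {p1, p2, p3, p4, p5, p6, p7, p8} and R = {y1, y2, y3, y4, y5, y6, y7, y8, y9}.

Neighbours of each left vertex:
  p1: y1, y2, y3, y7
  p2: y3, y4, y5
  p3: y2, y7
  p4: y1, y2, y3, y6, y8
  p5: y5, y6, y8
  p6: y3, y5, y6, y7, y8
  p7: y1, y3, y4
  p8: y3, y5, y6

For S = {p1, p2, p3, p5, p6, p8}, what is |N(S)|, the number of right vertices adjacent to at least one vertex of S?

The union of neighbours of {p1, p2, p3, p5, p6, p8} is {y1, y2, y3, y4, y5, y6, y7, y8}, which has 8 elements.
Since |N(S)| = 8 ≥ |S| = 6, Hall's condition holds for this subset.

8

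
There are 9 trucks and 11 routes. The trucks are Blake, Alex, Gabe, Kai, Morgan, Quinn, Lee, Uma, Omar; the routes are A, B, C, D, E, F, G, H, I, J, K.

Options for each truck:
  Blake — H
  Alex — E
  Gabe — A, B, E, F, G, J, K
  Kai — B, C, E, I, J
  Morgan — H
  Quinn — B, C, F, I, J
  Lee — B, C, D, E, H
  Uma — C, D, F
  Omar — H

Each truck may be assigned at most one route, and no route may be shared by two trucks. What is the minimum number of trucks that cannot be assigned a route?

2

For example, pair Blake–H, Alex–E, Gabe–G, Kai–B, Quinn–J, Lee–D, Uma–F.
The set {Blake, Morgan, Omar} has only 1 neighbour ({H}), so by Hall's theorem at most 7 of the 9 trucks can be matched.
That matches 7 of the 9, leaving 2 unmatched; no matching can do better.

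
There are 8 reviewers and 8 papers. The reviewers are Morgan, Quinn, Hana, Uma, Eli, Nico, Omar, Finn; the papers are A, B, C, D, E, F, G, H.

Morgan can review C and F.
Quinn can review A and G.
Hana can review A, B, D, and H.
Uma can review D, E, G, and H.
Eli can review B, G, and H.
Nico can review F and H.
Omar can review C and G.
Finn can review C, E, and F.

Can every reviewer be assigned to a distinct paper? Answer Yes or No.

Yes

One maximum matching: Morgan–F, Quinn–A, Hana–B, Uma–D, Eli–G, Nico–H, Omar–C, Finn–E.
Every reviewer is matched, so this is a perfect matching.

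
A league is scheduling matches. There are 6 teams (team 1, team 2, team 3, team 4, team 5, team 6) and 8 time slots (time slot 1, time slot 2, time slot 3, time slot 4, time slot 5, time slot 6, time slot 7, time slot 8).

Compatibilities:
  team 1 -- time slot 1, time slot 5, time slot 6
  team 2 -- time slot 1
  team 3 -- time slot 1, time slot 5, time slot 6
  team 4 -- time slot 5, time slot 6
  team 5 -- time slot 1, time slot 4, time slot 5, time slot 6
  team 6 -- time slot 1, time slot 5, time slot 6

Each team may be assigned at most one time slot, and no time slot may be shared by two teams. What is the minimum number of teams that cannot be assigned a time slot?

One maximum matching: team 1–time slot 6, team 2–time slot 1, team 3–time slot 5, team 5–time slot 4.
The set {team 1, team 2, team 3, team 4, team 6} has only 3 neighbours ({time slot 1, time slot 5, time slot 6}), so by Hall's theorem at most 4 of the 6 teams can be matched.
That matches 4 of the 6, leaving 2 unmatched; no matching can do better.

2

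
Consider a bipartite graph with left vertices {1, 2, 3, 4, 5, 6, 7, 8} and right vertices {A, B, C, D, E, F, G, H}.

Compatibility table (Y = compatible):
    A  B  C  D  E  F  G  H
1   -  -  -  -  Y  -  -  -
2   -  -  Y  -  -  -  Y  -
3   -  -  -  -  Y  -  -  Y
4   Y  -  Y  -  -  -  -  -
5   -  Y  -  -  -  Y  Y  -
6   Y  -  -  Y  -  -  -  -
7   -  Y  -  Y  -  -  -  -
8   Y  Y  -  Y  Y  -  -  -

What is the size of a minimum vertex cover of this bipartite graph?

8

The 8 edges 1–E, 2–G, 3–H, 4–C, 5–F, 6–A, 7–D, 8–B form a matching, so any vertex cover needs at least 8 vertices (one per matched edge).
Conversely {1, 2, 3, 4, 5, 6, 7, 8} meets every edge and has exactly 8 vertices, so 8 is optimal.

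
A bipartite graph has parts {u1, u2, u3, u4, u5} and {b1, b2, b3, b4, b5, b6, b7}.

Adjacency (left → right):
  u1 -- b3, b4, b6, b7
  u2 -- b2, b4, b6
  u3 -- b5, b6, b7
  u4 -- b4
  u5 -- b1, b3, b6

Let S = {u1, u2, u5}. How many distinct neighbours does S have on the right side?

The union of neighbours of {u1, u2, u5} is {b1, b2, b3, b4, b6, b7}, which has 6 elements.
Since |N(S)| = 6 ≥ |S| = 3, Hall's condition holds for this subset.

6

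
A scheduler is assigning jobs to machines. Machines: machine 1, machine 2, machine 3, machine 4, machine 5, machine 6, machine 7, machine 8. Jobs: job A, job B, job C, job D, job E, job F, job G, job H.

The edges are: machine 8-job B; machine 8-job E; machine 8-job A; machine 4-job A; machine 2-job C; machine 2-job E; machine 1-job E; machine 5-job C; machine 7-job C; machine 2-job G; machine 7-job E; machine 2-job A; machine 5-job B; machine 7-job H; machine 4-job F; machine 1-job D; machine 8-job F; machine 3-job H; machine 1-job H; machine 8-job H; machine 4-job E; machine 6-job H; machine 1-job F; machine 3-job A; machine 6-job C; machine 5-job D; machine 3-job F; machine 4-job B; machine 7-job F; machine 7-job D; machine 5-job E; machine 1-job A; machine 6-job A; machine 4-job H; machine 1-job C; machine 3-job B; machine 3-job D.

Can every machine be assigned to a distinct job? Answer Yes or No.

Yes

For example, pair machine 1-job H, machine 2-job G, machine 3-job A, machine 4-job B, machine 5-job E, machine 6-job C, machine 7-job D, machine 8-job F.
Every machine is matched, so this is a perfect matching.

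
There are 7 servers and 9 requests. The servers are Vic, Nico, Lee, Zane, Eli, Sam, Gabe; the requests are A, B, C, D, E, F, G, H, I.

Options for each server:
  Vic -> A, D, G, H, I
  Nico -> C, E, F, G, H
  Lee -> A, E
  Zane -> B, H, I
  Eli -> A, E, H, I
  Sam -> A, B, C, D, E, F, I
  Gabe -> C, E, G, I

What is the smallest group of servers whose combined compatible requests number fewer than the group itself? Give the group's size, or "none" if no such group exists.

A matching saturating every server exists, for instance Vic→D, Nico→G, Lee→A, Zane→H, Eli→I, Sam→B, Gabe→E.
By Hall's marriage theorem, this means |N(S)| ≥ |S| for every subset S, so no violating subset exists.

none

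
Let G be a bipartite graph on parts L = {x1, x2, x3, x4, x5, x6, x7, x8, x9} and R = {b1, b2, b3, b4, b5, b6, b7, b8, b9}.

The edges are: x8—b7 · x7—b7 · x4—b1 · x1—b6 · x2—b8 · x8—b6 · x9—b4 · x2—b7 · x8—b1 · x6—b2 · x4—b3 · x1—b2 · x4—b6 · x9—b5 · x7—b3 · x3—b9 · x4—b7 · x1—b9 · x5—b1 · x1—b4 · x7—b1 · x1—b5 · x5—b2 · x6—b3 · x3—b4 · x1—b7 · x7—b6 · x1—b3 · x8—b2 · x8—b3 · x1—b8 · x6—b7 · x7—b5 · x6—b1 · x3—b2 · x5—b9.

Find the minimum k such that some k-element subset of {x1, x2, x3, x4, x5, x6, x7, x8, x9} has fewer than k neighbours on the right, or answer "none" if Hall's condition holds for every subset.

A matching saturating every left vertex exists, for instance x1→b7, x2→b8, x3→b4, x4→b3, x5→b9, x6→b2, x7→b6, x8→b1, x9→b5.
By Hall's marriage theorem, this means |N(S)| ≥ |S| for every subset S, so no violating subset exists.

none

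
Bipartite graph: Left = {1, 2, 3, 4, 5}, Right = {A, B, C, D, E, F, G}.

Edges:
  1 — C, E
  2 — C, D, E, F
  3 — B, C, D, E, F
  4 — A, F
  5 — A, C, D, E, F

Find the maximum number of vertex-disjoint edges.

A valid assignment of size 5: 1-C, 2-D, 3-E, 4-F, 5-A.
All 5 left vertices are matched, so no larger matching exists.

5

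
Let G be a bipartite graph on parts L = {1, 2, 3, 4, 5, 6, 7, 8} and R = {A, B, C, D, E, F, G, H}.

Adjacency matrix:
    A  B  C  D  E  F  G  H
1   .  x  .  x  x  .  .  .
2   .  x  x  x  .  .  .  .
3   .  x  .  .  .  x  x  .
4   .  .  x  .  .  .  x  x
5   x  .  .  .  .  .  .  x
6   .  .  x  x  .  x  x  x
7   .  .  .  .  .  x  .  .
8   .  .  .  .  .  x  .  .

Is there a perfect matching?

The set {7, 8} has only 1 neighbour ({F}), so by Hall's theorem at most 7 of the 8 left vertices can be matched.
Hence no matching covers every left vertex.

No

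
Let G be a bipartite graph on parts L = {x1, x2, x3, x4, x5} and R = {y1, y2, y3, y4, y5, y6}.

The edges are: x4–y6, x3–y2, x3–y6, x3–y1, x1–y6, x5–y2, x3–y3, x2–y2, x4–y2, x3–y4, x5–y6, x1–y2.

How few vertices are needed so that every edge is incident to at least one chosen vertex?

{x3, y2, y6} is a vertex cover of size 3: every edge has an endpoint in this set.
No smaller cover exists because x1–y6, x2–y2, x3–y4 is a matching of size 3, and a cover must include an endpoint of each of these disjoint edges (König's theorem).

3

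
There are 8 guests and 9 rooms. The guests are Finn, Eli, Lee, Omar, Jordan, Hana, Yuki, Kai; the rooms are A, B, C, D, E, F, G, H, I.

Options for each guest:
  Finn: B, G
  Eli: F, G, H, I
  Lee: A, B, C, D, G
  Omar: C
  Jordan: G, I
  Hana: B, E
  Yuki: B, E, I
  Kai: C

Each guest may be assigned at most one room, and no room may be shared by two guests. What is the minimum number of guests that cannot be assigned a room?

For example, pair Finn→G, Eli→F, Lee→A, Omar→C, Jordan→I, Hana→E, Yuki→B.
The set {Omar, Kai} has only 1 neighbour ({C}), so by Hall's theorem at most 7 of the 8 guests can be matched.
That matches 7 of the 8, leaving 1 unmatched; no matching can do better.

1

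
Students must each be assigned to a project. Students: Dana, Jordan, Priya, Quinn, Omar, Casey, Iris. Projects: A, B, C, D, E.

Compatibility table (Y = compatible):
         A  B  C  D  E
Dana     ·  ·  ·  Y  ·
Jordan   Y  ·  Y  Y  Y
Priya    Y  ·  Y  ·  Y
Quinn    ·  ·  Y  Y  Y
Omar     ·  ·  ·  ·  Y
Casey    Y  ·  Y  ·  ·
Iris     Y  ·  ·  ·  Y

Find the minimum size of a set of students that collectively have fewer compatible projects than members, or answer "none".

Take S = {Priya, Omar, Casey, Iris}. Its neighbourhood is {A, C, E}, so |N(S)| = 3 < |S| = 4.
Every subset of size less than 4 has at least as many neighbours as members, so 4 is the minimum.

4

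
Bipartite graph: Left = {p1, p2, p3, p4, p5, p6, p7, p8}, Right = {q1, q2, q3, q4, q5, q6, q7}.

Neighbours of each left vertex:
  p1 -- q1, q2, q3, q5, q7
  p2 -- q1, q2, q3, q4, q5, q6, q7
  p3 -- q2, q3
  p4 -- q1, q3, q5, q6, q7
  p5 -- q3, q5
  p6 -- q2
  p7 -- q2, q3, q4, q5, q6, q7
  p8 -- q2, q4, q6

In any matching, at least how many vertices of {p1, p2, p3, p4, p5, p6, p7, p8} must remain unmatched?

1

A valid assignment of size 7: p1–q1, p2–q4, p3–q3, p4–q7, p5–q5, p6–q2, p7–q6.
The set {p1, p2, p3, p4, p5, p6, p7, p8} has only 7 neighbours ({q1, q2, q3, q4, q5, q6, q7}), so by Hall's theorem at most 7 of the 8 left vertices can be matched.
That matches 7 of the 8, leaving 1 unmatched; no matching can do better.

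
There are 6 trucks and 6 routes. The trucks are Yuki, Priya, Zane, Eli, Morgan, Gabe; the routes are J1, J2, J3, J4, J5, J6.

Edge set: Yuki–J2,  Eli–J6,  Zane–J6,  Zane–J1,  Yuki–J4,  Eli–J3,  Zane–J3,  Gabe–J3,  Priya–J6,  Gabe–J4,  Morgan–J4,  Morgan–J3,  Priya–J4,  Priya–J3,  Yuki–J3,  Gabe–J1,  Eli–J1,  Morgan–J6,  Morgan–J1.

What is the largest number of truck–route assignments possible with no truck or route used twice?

5

For example, pair Yuki–J2, Priya–J4, Zane–J1, Eli–J6, Morgan–J3.
The set {Priya, Zane, Eli, Morgan, Gabe} has only 4 neighbours ({J1, J3, J4, J6}), so by Hall's theorem at most 5 of the 6 trucks can be matched.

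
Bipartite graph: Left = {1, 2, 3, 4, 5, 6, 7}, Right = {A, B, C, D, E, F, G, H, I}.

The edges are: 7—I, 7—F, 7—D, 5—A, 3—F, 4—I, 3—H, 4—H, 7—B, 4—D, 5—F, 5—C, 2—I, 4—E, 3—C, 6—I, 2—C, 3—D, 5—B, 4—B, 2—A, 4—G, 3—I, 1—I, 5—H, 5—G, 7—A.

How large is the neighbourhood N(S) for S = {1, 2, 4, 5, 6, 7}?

The union of neighbours of {1, 2, 4, 5, 6, 7} is {A, B, C, D, E, F, G, H, I}, which has 9 elements.
Since |N(S)| = 9 ≥ |S| = 6, Hall's condition holds for this subset.

9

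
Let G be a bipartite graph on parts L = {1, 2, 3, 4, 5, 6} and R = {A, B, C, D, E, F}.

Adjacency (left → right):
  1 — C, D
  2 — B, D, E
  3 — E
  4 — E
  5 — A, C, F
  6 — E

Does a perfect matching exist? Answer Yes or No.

No

The set {3, 4, 6} has only 1 neighbour ({E}), so by Hall's theorem at most 4 of the 6 left vertices can be matched.
Hence no matching covers every left vertex.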